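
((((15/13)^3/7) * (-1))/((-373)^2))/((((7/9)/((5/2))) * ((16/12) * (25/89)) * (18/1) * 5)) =-36045/239642467792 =-0.00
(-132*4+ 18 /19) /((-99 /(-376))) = -1255088 /627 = -2001.74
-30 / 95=-6 / 19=-0.32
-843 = -843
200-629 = -429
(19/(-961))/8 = -19/7688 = -0.00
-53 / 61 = -0.87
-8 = -8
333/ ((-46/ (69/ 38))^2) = 0.52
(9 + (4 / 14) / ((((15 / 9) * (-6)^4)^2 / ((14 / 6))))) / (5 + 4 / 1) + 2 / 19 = 1322697619 / 1196726400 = 1.11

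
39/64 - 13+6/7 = -5167/448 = -11.53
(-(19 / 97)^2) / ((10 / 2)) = -361 / 47045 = -0.01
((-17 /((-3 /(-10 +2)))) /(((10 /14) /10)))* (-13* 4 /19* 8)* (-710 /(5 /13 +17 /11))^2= 510304107913600 /271377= 1880425046.76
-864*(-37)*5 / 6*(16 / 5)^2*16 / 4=5455872 / 5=1091174.40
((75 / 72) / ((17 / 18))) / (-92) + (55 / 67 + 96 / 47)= 56174177 / 19700144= 2.85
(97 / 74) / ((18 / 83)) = 8051 / 1332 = 6.04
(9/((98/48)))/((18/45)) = 11.02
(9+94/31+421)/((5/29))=389296/155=2511.59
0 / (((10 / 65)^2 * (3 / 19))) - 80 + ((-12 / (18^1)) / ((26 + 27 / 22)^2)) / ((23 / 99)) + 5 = -618963669 / 8252423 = -75.00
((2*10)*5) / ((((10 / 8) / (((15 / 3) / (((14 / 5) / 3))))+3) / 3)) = 9000 / 97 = 92.78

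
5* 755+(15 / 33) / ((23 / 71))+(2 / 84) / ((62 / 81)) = 829320071 / 219604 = 3776.43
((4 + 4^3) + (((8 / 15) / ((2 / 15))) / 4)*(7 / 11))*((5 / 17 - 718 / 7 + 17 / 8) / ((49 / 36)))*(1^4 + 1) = -647869275 / 64141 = -10100.70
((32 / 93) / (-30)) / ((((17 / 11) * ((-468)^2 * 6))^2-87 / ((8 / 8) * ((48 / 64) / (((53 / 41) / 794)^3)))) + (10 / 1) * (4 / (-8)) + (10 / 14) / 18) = -29221095106442008 / 10508702520256070570998232580485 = -0.00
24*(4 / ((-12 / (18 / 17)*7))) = -1.21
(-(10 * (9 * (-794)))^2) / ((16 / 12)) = -3829898700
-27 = -27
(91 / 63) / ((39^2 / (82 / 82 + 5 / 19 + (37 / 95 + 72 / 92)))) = 5321 / 2300805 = 0.00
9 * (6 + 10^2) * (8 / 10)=3816 / 5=763.20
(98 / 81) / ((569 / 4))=0.01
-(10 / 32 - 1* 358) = 5723 / 16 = 357.69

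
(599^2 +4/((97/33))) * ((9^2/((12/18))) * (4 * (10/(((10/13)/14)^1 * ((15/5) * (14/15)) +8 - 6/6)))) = 732968638740/3007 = 243754119.97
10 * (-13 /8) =-65 /4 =-16.25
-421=-421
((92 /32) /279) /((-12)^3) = -0.00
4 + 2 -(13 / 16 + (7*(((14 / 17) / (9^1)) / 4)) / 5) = 63103 / 12240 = 5.16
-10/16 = -5/8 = -0.62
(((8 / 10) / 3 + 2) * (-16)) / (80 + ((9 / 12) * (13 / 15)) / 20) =-43520 / 96039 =-0.45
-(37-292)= 255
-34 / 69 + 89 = 6107 / 69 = 88.51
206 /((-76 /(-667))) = 68701 /38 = 1807.92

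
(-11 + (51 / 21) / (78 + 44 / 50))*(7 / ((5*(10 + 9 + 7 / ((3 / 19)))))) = -26721 / 110200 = -0.24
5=5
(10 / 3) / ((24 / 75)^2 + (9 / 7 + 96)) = 43750 / 1278219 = 0.03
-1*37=-37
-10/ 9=-1.11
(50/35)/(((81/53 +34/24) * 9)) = 2120/39333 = 0.05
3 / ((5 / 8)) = 24 / 5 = 4.80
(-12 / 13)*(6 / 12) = -6 / 13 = -0.46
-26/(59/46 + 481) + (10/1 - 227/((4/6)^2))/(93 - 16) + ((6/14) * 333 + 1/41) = 38151549397/280152180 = 136.18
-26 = -26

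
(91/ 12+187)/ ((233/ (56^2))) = 1830640/ 699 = 2618.94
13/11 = 1.18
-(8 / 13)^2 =-64 / 169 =-0.38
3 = 3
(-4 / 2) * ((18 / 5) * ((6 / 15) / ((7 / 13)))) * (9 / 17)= -8424 / 2975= -2.83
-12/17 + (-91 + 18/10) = -89.91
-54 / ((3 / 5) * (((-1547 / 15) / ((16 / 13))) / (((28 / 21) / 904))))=3600 / 2272543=0.00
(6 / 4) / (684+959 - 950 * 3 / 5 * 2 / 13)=0.00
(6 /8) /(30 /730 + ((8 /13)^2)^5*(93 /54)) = 271719087434379 /19748472615116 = 13.76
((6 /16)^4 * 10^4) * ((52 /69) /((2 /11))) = 2413125 /2944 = 819.68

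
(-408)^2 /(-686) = -83232 /343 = -242.66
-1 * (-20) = 20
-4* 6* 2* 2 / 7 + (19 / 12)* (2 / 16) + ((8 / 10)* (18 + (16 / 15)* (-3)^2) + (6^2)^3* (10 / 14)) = 80002267 / 2400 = 33334.28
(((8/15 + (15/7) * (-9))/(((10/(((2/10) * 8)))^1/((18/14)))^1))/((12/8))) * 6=-94512/6125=-15.43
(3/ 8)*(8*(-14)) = -42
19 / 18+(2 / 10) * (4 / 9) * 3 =119 / 90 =1.32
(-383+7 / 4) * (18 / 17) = -13725 / 34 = -403.68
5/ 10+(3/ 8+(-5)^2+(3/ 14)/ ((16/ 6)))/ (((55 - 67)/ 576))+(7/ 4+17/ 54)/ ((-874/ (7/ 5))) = -4035032947/ 3303720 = -1221.36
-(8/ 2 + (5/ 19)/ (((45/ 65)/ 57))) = -25.67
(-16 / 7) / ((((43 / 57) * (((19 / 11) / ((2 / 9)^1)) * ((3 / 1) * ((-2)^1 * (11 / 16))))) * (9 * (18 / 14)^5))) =614656 / 205667667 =0.00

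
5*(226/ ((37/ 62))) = 70060/ 37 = 1893.51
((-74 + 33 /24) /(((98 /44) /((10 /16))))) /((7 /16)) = -4565 /98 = -46.58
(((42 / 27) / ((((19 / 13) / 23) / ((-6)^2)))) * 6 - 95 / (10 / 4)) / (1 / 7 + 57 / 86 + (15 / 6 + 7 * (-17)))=-15011171 / 330828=-45.37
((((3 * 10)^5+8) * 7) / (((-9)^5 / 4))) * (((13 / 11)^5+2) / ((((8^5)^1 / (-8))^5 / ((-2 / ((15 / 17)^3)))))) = -14486782342146989 / 115637717727792613714349260800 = -0.00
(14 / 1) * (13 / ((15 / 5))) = 182 / 3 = 60.67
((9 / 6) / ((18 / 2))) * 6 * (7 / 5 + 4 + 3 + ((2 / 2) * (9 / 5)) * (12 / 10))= 264 / 25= 10.56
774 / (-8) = -96.75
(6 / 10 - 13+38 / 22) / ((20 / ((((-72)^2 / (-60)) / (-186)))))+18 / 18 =32059 / 42625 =0.75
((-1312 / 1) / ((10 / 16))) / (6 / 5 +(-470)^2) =-5248 / 552253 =-0.01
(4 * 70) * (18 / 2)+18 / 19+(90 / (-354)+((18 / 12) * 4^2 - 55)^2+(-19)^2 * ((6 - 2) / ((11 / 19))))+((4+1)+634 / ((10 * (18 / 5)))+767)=6765.49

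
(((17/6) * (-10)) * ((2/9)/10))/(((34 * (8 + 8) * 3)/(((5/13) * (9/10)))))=-1/7488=-0.00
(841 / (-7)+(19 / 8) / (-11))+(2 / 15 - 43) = -1508203 / 9240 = -163.23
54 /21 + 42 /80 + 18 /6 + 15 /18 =5821 /840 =6.93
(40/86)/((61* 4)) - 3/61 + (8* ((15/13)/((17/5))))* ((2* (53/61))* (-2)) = -5497004/579683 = -9.48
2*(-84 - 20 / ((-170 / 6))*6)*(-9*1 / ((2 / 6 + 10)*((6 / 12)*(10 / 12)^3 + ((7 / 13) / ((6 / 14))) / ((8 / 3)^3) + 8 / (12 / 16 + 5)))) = 302662324224 / 3805279915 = 79.54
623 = 623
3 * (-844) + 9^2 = -2451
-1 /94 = -0.01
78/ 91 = 6/ 7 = 0.86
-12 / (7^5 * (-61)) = 12 / 1025227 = 0.00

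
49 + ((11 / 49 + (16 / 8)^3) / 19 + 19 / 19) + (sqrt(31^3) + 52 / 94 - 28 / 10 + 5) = 11636312 / 218785 + 31 * sqrt(31) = 225.79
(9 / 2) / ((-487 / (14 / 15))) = -21 / 2435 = -0.01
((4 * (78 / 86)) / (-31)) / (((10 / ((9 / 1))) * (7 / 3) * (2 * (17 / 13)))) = -13689 / 793135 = -0.02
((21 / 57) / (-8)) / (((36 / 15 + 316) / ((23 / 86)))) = -805 / 20810624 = -0.00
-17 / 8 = -2.12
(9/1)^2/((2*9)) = 9/2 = 4.50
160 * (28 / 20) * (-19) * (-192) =817152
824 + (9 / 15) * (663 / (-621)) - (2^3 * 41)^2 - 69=-36856226 / 345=-106829.64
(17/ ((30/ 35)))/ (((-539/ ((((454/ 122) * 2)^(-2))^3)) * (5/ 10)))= -875846364137/ 2022772762480214976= -0.00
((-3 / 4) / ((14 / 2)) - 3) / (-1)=87 / 28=3.11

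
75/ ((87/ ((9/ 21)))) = 75/ 203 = 0.37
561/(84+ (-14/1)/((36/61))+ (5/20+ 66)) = 20196/4555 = 4.43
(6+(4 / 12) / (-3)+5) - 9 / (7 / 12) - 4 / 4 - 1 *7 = -790 / 63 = -12.54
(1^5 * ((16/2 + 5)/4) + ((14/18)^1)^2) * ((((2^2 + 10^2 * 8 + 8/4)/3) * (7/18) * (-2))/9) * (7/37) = -24664003/1456542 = -16.93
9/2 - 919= -1829/2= -914.50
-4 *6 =-24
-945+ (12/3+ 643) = -298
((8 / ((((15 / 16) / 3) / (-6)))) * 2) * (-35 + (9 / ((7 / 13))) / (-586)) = 110351616 / 10255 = 10760.76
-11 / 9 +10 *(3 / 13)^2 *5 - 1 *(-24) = 38695 / 1521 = 25.44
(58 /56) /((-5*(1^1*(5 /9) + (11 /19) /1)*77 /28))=-4959 /74690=-0.07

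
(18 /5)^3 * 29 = 169128 /125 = 1353.02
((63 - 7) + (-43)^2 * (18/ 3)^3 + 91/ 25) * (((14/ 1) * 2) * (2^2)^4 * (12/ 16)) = 2147409008.64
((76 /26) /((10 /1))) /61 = 19 /3965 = 0.00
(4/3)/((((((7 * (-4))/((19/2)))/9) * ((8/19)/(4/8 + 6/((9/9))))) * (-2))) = 14079/448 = 31.43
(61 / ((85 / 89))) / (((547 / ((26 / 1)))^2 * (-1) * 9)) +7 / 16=1543544131 / 3662318160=0.42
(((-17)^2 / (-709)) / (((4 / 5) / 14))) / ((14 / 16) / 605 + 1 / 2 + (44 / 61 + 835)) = -0.01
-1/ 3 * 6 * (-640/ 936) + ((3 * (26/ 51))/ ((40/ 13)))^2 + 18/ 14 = 274590259/ 94676400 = 2.90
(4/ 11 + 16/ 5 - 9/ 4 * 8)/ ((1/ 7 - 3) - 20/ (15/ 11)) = 0.82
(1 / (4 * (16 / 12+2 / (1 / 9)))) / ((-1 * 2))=-3 / 464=-0.01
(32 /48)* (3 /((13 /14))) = 28 /13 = 2.15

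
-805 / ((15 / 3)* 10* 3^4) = -161 / 810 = -0.20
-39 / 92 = -0.42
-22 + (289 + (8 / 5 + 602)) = 4353 / 5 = 870.60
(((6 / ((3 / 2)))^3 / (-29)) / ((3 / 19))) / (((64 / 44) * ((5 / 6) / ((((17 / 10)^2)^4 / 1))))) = -1457933305169 / 1812500000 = -804.38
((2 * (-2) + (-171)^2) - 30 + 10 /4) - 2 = 58415 /2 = 29207.50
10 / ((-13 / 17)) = -170 / 13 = -13.08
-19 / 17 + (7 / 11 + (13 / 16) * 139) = 336469 / 2992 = 112.46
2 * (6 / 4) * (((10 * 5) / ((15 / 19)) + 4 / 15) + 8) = 1074 / 5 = 214.80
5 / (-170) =-1 / 34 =-0.03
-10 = -10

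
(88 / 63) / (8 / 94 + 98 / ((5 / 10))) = 517 / 72576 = 0.01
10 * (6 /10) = 6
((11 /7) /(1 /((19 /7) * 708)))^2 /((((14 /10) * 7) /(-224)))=-3503314045440 /16807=-208443746.38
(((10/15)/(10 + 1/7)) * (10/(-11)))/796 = -35/466257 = -0.00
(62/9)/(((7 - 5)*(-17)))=-31/153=-0.20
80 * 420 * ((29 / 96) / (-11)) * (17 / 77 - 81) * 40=360760000 / 121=2981487.60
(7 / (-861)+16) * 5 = 9835 / 123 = 79.96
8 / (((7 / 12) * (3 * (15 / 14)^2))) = 896 / 225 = 3.98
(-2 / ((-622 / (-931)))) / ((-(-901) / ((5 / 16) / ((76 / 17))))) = -245 / 1054912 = -0.00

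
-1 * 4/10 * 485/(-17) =194/17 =11.41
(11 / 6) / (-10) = -11 / 60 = -0.18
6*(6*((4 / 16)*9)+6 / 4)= 90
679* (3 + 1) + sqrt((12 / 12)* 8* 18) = 2728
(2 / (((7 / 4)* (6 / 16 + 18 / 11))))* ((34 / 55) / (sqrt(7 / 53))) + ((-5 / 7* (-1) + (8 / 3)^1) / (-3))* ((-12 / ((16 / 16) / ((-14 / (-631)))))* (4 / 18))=1136 / 17037 + 2176* sqrt(371) / 43365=1.03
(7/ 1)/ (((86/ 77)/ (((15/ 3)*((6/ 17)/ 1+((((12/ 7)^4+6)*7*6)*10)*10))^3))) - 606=31663587667708872876854333478/ 173980870637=181994650054217344.66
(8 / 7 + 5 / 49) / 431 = 61 / 21119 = 0.00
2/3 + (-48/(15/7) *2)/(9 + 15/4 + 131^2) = 684262/1030425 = 0.66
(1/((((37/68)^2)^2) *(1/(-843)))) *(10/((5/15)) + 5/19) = -10364087481600/35609059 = -291051.99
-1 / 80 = -0.01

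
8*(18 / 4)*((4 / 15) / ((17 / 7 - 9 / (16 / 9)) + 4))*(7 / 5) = 12544 / 1275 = 9.84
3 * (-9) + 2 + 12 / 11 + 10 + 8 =-65 / 11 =-5.91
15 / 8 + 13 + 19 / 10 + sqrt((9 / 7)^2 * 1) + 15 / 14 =5357 / 280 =19.13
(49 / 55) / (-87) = -49 / 4785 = -0.01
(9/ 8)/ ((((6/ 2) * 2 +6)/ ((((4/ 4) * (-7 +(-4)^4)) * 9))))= 6723/ 32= 210.09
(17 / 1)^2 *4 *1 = 1156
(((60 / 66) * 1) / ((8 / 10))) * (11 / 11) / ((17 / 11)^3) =3025 / 9826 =0.31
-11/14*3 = -33/14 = -2.36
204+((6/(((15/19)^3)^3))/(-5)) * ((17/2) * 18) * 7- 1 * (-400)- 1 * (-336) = -70107679883902/7119140625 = -9847.77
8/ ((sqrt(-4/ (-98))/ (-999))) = -27972*sqrt(2) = -39558.38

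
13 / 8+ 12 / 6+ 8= 93 / 8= 11.62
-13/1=-13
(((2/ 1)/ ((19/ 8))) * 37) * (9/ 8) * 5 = 175.26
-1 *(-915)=915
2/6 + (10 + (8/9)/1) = 101/9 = 11.22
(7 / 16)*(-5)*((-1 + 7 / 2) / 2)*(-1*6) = 525 / 32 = 16.41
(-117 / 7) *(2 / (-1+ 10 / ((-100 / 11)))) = 780 / 49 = 15.92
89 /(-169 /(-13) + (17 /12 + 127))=1068 /1697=0.63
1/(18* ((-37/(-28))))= 14/333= 0.04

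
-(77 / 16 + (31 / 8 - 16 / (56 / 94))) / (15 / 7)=407 / 48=8.48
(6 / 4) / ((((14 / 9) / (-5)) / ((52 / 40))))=-351 / 56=-6.27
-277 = -277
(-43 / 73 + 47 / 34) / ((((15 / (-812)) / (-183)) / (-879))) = -42863779266 / 6205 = -6907941.86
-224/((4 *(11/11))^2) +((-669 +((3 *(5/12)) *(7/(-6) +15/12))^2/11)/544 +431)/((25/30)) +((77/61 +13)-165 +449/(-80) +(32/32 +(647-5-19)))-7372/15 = 111646508199/233615360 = 477.91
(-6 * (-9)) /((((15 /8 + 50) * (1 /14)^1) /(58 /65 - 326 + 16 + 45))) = -103826016 /26975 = -3848.97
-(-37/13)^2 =-1369/169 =-8.10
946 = 946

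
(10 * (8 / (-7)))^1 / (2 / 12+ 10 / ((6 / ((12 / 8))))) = -30 / 7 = -4.29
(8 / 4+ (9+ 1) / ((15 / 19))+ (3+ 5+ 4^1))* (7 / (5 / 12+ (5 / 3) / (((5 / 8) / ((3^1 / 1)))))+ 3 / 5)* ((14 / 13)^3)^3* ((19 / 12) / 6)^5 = 24080605751321413 / 252978773724415908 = 0.10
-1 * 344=-344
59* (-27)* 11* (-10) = 175230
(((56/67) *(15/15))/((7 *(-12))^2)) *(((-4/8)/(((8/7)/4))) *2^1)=-1/2412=-0.00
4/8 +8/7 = 23/14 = 1.64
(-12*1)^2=144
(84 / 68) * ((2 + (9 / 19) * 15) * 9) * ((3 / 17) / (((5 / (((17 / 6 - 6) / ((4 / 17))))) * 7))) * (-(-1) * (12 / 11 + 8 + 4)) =-89.92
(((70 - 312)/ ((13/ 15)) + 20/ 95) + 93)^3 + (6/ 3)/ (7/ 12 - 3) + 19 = -2812990419820046/ 437007467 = -6436939.03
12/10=6/5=1.20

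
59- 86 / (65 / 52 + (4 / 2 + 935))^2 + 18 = 1084544317 / 14085009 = 77.00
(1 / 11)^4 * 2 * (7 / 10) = 0.00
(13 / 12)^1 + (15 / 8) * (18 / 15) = 10 / 3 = 3.33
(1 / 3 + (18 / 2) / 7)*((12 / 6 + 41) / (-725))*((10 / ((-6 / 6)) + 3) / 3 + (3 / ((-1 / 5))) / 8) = 73831 / 182700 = 0.40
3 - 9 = -6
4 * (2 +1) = 12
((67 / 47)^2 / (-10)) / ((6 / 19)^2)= -1620529 / 795240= -2.04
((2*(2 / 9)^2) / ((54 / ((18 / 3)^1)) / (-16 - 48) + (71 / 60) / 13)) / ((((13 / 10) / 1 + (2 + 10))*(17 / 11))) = -3660800 / 37788093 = -0.10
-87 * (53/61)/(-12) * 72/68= 13833/2074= 6.67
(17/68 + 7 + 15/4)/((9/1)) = 11/9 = 1.22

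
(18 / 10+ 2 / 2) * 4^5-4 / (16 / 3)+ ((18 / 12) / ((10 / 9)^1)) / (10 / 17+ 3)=874382 / 305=2866.83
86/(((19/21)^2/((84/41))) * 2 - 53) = -1592892/966865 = -1.65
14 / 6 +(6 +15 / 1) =70 / 3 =23.33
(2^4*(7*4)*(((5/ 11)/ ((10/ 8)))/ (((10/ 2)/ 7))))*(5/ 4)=3136/ 11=285.09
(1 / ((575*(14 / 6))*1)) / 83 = 3 / 334075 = 0.00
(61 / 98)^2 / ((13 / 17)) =63257 / 124852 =0.51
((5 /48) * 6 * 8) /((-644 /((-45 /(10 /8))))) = 45 /161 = 0.28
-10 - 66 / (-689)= -6824 / 689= -9.90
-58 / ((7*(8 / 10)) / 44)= -3190 / 7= -455.71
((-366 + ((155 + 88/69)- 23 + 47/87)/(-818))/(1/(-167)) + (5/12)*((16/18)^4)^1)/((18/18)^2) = 656695294783831/10739162898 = 61149.58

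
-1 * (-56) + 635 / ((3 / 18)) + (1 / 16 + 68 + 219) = 66449 / 16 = 4153.06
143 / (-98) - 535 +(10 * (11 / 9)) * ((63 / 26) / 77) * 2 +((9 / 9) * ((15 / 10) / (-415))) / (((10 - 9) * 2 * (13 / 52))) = -283228457 / 528710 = -535.70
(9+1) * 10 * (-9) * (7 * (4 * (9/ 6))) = -37800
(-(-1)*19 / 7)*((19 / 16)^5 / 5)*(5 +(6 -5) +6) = 141137643 / 9175040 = 15.38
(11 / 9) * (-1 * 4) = -44 / 9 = -4.89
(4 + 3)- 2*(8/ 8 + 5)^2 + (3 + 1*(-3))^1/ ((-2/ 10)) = -65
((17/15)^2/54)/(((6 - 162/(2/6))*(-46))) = 289/268272000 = 0.00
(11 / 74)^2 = 121 / 5476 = 0.02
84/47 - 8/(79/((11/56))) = 45935/25991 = 1.77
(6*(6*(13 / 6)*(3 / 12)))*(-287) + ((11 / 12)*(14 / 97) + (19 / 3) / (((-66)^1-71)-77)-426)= -125012923 / 20758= -6022.40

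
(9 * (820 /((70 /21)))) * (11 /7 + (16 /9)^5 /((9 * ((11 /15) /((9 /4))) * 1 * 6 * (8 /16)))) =7946.83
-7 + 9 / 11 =-68 / 11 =-6.18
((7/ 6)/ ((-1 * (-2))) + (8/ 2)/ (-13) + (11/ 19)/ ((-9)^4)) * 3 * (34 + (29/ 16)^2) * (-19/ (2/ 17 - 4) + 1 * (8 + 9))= 24652083351275/ 36508133376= 675.25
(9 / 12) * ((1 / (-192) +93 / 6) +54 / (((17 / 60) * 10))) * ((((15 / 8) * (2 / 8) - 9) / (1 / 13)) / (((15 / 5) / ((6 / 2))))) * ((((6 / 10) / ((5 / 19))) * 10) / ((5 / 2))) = -22815211419 / 870400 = -26212.33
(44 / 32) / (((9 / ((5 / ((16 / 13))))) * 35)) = 143 / 8064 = 0.02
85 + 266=351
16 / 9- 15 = -119 / 9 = -13.22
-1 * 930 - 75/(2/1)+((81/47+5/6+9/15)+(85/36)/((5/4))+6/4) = -4064837/4230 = -960.95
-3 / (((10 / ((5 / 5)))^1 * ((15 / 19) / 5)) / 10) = -19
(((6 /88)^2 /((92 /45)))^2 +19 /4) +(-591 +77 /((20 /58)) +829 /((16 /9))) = 16395300901021 /158619422720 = 103.36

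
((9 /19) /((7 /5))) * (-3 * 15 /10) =-405 /266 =-1.52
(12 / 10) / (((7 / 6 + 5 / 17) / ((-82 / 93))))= -16728 / 23095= -0.72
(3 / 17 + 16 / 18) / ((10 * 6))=163 / 9180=0.02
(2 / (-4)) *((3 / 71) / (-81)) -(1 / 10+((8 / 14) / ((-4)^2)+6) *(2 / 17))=-0.81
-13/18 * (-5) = 65/18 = 3.61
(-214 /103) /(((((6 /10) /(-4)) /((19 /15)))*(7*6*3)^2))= 4066 /3679263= 0.00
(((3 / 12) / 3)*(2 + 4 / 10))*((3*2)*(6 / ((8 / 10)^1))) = 9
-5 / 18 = -0.28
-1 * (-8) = 8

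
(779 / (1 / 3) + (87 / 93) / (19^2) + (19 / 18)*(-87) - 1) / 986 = 150686989 / 66205956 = 2.28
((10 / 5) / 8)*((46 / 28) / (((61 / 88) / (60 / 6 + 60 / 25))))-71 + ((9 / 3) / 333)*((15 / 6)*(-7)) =-63.81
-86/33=-2.61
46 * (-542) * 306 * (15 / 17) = -6731640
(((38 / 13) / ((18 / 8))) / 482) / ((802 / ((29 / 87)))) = 38 / 33920991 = 0.00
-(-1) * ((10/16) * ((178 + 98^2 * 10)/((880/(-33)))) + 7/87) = -12556001/5568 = -2255.03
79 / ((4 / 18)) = 355.50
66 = 66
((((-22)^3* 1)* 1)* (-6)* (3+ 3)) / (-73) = -383328 / 73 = -5251.07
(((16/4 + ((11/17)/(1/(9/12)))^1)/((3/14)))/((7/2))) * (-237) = -1417.35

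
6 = 6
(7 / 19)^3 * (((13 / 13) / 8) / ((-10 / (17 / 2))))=-5831 / 1097440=-0.01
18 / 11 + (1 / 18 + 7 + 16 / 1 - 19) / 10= 4043 / 1980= 2.04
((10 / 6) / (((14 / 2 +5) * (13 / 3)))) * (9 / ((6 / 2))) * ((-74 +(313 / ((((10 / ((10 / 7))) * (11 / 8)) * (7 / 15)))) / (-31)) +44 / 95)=-60148637 / 8254246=-7.29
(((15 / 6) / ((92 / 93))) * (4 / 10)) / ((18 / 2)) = 31 / 276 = 0.11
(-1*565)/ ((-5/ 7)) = 791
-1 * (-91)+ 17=108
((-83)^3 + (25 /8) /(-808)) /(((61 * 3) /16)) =-3696031193 /73932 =-49992.31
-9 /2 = -4.50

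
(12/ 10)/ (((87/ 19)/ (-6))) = -228/ 145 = -1.57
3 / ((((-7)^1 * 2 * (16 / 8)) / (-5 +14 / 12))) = 23 / 56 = 0.41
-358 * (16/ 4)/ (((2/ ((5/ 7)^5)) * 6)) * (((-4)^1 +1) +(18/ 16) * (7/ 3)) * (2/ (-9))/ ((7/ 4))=-1118750/ 1058841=-1.06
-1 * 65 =-65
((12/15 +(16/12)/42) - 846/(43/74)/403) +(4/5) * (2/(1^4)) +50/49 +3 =108497863/38210445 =2.84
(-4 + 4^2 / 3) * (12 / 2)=8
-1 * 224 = -224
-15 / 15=-1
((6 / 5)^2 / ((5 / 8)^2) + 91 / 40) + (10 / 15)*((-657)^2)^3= 268084041844174859807 / 5000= 53616808368834971.96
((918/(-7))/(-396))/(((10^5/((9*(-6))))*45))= -153/38500000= -0.00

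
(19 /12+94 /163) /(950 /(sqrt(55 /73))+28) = -325325 /6439091364+401375 * sqrt(4015) /12878182728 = 0.00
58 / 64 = 29 / 32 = 0.91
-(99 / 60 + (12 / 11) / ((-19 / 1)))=-6657 / 4180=-1.59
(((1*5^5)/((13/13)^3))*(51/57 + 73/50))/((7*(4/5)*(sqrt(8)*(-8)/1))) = -1398125*sqrt(2)/34048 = -58.07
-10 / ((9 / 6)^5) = -320 / 243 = -1.32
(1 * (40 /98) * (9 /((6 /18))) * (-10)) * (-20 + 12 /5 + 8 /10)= 12960 /7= 1851.43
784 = 784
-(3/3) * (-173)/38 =173/38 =4.55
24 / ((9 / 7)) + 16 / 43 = 2456 / 129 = 19.04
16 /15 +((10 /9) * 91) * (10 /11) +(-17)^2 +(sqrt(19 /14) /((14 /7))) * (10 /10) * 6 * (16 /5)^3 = 496.51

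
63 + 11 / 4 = 263 / 4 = 65.75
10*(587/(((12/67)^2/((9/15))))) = 2635043/24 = 109793.46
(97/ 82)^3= 912673/ 551368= 1.66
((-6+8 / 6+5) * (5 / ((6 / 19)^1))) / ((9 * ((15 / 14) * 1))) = 133 / 243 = 0.55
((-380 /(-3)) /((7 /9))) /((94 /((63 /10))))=10.91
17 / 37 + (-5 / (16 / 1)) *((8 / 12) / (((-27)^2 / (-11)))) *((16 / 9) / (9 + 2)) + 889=647767900 / 728271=889.46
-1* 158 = -158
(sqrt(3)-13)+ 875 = sqrt(3)+ 862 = 863.73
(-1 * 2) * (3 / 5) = -6 / 5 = -1.20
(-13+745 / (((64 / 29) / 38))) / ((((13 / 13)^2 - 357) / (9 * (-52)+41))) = 175103733 / 11392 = 15370.76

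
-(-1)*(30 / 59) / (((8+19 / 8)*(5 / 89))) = 4272 / 4897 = 0.87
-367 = -367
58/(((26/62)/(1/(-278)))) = -899/1807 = -0.50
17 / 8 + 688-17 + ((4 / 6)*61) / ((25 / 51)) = 151217 / 200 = 756.08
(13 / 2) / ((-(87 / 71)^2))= -65533 / 15138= -4.33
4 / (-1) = -4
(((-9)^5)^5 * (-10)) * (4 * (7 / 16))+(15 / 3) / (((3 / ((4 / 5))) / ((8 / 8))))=75379288707644521820876153 / 6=12563214784607420303479360.00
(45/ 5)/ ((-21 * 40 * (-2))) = 3/ 560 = 0.01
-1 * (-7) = 7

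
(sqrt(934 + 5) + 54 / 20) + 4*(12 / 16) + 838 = sqrt(939) + 8437 / 10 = 874.34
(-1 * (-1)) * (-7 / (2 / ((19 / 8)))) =-133 / 16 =-8.31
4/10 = 2/5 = 0.40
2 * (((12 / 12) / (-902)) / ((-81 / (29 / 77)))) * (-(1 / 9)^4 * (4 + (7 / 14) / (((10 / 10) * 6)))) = -203 / 31637745612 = -0.00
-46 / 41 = -1.12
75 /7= 10.71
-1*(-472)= 472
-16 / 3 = -5.33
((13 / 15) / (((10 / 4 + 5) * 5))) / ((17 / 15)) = 26 / 1275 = 0.02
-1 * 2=-2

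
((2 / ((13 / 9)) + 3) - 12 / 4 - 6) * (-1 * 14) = 840 / 13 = 64.62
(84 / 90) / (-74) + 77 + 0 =42728 / 555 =76.99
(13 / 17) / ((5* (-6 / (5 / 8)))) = -13 / 816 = -0.02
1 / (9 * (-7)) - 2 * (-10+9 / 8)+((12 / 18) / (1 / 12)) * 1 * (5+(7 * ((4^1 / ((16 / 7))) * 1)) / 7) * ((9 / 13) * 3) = 425513 / 3276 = 129.89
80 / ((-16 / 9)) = -45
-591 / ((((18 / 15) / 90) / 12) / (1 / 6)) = -88650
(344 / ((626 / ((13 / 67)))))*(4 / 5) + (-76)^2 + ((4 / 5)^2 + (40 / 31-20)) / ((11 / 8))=1030286254848 / 178777775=5762.94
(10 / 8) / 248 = 5 / 992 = 0.01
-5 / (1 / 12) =-60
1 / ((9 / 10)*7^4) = 10 / 21609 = 0.00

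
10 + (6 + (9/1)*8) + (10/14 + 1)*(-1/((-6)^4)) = 66527/756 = 88.00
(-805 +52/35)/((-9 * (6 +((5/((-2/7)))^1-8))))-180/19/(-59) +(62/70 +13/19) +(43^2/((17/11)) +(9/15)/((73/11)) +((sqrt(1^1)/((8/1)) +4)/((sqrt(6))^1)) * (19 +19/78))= 16511 * sqrt(6)/1248 +20400043844842/17090412885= 1226.06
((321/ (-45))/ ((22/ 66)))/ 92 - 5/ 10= -337/ 460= -0.73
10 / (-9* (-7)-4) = 10 / 59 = 0.17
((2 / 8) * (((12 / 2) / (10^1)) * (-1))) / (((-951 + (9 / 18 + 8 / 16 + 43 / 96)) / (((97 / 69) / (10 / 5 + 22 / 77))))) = 2037 / 20966110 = 0.00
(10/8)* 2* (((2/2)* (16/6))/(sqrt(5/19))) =13.00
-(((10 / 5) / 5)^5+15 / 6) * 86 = -674627 / 3125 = -215.88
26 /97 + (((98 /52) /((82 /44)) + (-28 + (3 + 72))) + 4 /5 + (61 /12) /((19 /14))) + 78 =3855353911 /29469570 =130.82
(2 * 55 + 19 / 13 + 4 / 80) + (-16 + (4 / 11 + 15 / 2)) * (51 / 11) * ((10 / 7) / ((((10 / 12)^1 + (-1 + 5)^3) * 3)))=9528965219 / 85665580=111.23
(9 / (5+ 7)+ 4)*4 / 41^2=19 / 1681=0.01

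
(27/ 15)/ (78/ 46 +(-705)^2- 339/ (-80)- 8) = 3312/ 914522197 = 0.00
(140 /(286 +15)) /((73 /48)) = 960 /3139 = 0.31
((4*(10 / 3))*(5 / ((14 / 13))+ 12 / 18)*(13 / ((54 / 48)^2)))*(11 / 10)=4081792 / 5103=799.88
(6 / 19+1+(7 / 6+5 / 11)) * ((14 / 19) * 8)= 206248 / 11913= 17.31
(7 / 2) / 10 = 7 / 20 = 0.35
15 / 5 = 3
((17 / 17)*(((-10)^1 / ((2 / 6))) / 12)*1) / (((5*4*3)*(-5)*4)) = 1 / 480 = 0.00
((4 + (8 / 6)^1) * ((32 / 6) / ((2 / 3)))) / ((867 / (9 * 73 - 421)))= 30208 / 2601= 11.61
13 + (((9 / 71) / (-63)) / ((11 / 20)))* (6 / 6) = 71051 / 5467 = 13.00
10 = 10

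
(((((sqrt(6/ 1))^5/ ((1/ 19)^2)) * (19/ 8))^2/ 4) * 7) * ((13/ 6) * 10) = 1733875944255/ 8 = 216734493031.88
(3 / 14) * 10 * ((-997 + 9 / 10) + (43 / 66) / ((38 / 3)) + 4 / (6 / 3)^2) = -12477909 / 5852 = -2132.25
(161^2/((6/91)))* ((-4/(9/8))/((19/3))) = -37740976/171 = -220707.46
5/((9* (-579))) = -5/5211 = -0.00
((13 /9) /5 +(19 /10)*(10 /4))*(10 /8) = 907 /144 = 6.30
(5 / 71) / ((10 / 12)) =6 / 71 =0.08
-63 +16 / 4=-59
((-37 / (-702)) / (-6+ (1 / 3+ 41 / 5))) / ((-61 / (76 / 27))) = -185 / 192699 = -0.00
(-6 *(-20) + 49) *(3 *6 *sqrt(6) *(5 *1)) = 15210 *sqrt(6) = 37256.74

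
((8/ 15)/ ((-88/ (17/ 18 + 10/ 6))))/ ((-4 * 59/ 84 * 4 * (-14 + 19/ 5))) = -329/ 2383128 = -0.00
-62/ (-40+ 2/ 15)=465/ 299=1.56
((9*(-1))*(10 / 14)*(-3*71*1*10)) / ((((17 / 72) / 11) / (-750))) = -56934900000 / 119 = -478444537.82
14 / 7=2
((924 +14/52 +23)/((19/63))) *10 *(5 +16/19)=861152985/4693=183497.33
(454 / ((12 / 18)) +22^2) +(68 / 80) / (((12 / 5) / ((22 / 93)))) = 2600467 / 2232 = 1165.08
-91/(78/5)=-35/6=-5.83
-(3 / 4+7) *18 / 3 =-93 / 2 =-46.50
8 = 8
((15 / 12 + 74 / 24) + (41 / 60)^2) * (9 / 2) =17281 / 800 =21.60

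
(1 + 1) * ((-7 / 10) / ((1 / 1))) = -7 / 5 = -1.40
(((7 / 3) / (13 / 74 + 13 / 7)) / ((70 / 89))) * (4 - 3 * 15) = -945091 / 15795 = -59.83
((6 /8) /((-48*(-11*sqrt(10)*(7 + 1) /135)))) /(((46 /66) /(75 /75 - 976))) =-78975*sqrt(10) /23552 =-10.60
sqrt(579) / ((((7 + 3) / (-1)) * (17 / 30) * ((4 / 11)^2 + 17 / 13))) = -1573 * sqrt(579) / 12835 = -2.95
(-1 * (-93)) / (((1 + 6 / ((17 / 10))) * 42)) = 0.49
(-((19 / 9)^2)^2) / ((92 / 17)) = -2215457 / 603612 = -3.67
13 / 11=1.18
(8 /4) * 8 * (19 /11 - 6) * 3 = -2256 /11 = -205.09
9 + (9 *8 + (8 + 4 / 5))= 449 / 5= 89.80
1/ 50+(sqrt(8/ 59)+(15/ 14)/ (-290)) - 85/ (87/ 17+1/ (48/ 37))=-281283509/ 19508300+2 *sqrt(118)/ 59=-14.05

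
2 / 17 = 0.12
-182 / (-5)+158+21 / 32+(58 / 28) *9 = 239343 / 1120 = 213.70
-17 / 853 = -0.02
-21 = -21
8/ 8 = 1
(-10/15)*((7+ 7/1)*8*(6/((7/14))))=-896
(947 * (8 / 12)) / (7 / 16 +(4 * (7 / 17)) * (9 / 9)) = 515168 / 1701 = 302.86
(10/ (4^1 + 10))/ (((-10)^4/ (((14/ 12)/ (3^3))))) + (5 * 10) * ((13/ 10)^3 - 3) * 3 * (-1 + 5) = -156103199/ 324000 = -481.80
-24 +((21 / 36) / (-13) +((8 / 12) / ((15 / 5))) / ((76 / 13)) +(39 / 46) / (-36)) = -9829207 / 409032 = -24.03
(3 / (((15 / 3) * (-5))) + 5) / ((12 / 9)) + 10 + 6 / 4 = 379 / 25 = 15.16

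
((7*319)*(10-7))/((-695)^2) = 6699/483025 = 0.01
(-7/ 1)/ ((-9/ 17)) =119/ 9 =13.22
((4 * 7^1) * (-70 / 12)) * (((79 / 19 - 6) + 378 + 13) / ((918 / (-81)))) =1811530 / 323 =5608.45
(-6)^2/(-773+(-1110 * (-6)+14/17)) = 612/100093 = 0.01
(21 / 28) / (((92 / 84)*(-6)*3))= -7 / 184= -0.04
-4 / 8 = -1 / 2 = -0.50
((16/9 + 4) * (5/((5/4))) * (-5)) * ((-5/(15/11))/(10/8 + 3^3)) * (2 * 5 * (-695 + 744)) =22422400/3051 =7349.20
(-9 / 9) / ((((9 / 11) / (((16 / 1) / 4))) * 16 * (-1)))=11 / 36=0.31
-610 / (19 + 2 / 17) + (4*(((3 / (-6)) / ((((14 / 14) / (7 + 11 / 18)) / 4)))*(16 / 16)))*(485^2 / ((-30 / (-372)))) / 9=-19733376.60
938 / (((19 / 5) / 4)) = 18760 / 19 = 987.37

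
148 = 148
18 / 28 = 9 / 14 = 0.64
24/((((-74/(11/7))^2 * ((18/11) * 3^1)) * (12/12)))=1331/603729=0.00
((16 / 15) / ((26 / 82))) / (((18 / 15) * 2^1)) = 164 / 117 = 1.40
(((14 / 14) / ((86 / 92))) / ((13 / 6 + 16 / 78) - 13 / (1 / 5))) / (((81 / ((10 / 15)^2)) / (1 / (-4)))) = 0.00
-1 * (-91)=91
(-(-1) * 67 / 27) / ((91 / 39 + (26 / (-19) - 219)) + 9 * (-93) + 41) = -1273 / 520200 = -0.00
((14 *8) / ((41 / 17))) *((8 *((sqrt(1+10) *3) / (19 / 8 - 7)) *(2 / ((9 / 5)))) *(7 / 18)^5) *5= -39.49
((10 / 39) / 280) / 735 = 0.00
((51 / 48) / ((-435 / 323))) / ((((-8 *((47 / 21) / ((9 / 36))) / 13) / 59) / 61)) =1798351919 / 3489280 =515.39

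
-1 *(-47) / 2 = 47 / 2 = 23.50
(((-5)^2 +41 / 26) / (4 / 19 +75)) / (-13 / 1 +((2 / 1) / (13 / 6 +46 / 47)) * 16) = -11645423 / 93145078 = -0.13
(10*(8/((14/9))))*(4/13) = 1440/91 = 15.82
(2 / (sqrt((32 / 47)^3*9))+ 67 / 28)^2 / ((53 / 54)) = 28341*sqrt(94) / 47488+ 77317917 / 10637312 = 13.05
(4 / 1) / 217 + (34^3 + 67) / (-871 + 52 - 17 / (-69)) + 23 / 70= -1463119962 / 30647995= -47.74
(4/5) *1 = 4/5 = 0.80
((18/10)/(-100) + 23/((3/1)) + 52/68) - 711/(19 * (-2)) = 13141529/484500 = 27.12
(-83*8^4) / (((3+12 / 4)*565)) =-169984 / 1695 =-100.29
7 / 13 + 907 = 11798 / 13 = 907.54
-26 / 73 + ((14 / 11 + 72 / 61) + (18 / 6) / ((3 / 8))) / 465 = -2533456 / 7592365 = -0.33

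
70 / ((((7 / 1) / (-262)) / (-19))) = 49780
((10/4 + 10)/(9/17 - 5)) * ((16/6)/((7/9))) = -1275/133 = -9.59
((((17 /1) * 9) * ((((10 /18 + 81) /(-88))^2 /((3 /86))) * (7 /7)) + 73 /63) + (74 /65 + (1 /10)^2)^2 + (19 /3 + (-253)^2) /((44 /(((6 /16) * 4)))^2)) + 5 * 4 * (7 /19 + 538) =21458950521014453 /1468647180000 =14611.37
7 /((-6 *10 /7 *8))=-49 /480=-0.10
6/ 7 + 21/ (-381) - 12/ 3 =-2843/ 889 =-3.20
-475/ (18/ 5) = -131.94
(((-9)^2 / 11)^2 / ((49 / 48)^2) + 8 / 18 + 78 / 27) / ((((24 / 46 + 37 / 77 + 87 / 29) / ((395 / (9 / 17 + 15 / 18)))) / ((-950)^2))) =840759870387840625 / 232330021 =3618817175.54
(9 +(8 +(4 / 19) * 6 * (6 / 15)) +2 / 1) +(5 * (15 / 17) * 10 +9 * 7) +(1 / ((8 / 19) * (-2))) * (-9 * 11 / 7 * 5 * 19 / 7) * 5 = 1603286989 / 1266160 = 1266.26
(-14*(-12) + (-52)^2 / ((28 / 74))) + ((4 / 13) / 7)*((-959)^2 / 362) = 7425.96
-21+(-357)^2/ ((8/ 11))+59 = 1402243/ 8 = 175280.38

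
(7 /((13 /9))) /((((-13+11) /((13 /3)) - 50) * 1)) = -63 /656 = -0.10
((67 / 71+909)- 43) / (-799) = -61553 / 56729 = -1.09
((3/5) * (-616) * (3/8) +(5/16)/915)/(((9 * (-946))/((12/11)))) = 2029099/114257880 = 0.02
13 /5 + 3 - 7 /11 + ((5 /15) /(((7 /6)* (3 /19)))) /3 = 19289 /3465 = 5.57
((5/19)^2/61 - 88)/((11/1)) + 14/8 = -6055675/968924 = -6.25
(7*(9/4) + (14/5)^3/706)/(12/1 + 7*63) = 0.03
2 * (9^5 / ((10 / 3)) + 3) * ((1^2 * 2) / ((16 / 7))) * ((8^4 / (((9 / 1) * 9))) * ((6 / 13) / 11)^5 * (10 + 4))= 5968134144 / 2090808005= 2.85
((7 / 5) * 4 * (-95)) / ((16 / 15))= -1995 / 4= -498.75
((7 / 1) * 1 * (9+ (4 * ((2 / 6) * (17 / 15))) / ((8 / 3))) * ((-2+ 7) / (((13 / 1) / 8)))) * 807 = 2161684 / 13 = 166283.38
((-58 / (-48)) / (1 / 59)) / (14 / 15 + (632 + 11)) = 0.11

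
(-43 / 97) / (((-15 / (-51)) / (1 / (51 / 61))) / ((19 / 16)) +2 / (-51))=-2.64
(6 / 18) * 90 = 30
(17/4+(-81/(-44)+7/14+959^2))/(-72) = -20233127/1584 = -12773.44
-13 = -13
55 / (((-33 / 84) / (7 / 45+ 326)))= -410956 / 9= -45661.78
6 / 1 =6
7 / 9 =0.78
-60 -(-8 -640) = 588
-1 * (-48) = 48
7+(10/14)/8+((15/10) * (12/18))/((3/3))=453/56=8.09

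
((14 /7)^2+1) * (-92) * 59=-27140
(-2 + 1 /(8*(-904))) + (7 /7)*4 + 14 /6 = 4.33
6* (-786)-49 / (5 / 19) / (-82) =-1932629 / 410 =-4713.73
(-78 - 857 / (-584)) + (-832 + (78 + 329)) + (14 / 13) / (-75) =-501.55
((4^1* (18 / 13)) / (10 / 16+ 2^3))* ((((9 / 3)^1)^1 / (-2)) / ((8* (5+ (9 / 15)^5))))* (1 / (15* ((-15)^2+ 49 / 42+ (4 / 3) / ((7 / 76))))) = -8750 / 1332027359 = -0.00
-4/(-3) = 4/3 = 1.33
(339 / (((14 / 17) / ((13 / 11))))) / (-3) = -24973 / 154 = -162.16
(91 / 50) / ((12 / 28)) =637 / 150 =4.25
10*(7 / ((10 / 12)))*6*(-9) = -4536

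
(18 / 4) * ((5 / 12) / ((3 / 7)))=4.38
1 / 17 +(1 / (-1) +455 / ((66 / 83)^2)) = 53216719 / 74052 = 718.64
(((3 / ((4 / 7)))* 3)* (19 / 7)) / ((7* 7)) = 171 / 196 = 0.87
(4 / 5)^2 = 16 / 25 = 0.64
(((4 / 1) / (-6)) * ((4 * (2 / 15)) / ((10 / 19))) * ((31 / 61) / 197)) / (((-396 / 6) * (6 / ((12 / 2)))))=2356 / 89226225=0.00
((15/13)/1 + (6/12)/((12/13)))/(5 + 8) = 529/4056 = 0.13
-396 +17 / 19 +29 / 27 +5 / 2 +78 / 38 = -399605 / 1026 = -389.48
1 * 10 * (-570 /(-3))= 1900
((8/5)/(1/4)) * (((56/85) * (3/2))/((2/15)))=4032/85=47.44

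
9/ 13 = 0.69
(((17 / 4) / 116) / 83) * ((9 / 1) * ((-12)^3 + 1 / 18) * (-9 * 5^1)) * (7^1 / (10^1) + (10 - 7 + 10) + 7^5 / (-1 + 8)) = 114909753573 / 154048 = 745934.73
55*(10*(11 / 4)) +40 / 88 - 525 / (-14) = 17055 / 11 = 1550.45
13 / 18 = 0.72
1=1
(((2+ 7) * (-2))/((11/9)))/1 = -162/11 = -14.73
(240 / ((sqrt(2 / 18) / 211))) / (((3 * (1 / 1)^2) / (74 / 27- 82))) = -36123200 / 9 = -4013688.89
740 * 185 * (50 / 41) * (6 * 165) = 6776550000 / 41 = 165281707.32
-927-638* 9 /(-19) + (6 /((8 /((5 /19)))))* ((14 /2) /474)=-7502437 /12008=-624.79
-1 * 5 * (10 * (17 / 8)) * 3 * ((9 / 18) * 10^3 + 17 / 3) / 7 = -644725 / 28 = -23025.89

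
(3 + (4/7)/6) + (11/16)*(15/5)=1733/336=5.16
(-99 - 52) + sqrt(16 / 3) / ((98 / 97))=-151 + 194 *sqrt(3) / 147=-148.71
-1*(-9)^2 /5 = -81 /5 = -16.20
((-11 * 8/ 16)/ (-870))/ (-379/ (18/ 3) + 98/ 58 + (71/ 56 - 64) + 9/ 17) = -238/ 4656205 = -0.00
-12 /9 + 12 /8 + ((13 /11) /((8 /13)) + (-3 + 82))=21407 /264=81.09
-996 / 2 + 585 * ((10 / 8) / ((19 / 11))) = -5673 / 76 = -74.64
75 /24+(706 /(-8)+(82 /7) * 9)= 1137 /56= 20.30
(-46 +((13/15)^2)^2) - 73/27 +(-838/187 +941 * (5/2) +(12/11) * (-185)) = 39724162439/18933750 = 2098.06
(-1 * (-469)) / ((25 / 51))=23919 / 25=956.76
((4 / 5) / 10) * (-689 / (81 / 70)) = -19292 / 405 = -47.63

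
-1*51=-51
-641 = -641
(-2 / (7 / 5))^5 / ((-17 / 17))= 100000 / 16807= 5.95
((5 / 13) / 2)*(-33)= -165 / 26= -6.35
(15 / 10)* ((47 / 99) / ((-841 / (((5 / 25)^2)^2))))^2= 2209 / 1805224239843750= 0.00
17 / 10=1.70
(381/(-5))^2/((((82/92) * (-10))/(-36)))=120193308/5125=23452.35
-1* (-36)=36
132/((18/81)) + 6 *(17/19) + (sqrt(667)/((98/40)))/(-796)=11388/19-5 *sqrt(667)/9751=599.36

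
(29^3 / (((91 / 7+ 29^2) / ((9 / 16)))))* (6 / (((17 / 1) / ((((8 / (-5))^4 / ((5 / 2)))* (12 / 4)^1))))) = 1011460608 / 22684375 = 44.59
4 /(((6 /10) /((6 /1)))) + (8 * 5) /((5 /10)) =120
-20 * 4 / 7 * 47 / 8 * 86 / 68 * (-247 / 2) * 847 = 302008135 / 34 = 8882592.21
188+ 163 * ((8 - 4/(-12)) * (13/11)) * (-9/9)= -46771/33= -1417.30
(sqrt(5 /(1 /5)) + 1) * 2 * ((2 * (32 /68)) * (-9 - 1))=-1920 /17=-112.94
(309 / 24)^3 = 1092727 / 512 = 2134.23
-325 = -325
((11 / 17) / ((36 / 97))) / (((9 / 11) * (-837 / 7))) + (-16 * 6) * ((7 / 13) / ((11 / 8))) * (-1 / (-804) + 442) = -16616.79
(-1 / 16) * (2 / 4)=-1 / 32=-0.03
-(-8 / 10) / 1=4 / 5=0.80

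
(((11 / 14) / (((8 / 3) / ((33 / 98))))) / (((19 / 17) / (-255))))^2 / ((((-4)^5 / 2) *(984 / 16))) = -7428698088075 / 456477336928256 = -0.02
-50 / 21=-2.38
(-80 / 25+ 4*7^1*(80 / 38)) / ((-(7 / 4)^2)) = -18.20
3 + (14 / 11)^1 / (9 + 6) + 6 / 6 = 674 / 165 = 4.08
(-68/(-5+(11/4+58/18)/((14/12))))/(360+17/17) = -2856/1805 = -1.58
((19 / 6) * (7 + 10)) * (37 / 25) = 11951 / 150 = 79.67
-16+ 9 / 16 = -247 / 16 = -15.44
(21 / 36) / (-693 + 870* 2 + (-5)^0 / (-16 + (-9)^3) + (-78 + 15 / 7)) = 36505 / 60774036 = 0.00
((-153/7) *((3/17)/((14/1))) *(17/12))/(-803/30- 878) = 2295/5320028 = 0.00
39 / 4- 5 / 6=107 / 12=8.92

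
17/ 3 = 5.67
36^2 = 1296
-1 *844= -844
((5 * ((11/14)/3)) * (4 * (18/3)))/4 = 55/7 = 7.86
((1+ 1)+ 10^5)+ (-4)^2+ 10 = 100028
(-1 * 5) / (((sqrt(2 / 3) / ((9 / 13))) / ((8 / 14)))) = -90 * sqrt(6) / 91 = -2.42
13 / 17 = 0.76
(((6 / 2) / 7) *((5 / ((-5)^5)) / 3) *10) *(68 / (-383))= 136 / 335125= 0.00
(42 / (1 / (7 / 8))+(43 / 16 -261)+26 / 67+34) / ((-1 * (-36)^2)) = 200651 / 1389312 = 0.14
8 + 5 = 13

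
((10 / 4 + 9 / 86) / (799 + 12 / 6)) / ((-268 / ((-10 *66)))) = 6160 / 769227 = 0.01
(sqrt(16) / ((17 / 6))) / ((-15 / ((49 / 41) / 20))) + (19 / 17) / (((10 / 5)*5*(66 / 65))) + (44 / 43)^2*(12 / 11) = 5302013111 / 4252884900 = 1.25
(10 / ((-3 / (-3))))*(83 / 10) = 83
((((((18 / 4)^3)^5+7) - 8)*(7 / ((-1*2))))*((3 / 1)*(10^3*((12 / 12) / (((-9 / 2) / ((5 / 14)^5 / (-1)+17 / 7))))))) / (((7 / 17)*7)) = 81442160163185393188625 / 6608781312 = 12323325030487.16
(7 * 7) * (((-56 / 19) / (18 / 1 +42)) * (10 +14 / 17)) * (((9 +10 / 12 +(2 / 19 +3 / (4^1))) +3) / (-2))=49243138 / 276165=178.31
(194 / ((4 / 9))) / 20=873 / 40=21.82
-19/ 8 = -2.38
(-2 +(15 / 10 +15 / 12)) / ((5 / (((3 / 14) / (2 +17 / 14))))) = 1 / 100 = 0.01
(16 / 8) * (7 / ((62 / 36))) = 252 / 31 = 8.13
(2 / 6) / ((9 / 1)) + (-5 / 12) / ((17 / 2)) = -11 / 918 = -0.01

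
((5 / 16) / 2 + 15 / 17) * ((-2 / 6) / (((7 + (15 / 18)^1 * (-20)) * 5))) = 113 / 15776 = 0.01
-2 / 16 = -1 / 8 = -0.12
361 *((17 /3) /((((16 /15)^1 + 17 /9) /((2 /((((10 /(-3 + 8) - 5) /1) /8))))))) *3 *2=-155040 /7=-22148.57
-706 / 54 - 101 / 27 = -454 / 27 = -16.81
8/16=1/2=0.50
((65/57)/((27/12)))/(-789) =-260/404757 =-0.00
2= 2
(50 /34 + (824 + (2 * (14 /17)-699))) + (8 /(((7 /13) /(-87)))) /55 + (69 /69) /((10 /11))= 1383827 /13090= 105.72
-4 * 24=-96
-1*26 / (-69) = 26 / 69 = 0.38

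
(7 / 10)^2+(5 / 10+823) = 82399 / 100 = 823.99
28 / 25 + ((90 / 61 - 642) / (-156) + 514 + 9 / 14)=144289581 / 277550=519.87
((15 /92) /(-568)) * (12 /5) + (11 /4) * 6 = 215547 /13064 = 16.50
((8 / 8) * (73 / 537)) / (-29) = -73 / 15573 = -0.00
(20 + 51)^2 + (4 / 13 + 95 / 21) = 1377512 / 273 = 5045.83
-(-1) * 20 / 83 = 20 / 83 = 0.24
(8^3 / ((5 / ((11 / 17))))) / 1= 5632 / 85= 66.26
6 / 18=1 / 3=0.33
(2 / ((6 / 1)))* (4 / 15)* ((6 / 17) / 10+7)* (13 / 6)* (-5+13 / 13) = -5.42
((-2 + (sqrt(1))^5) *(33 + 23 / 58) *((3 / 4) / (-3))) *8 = 1937 / 29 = 66.79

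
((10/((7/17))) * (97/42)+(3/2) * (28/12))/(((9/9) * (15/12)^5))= 8969728/459375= 19.53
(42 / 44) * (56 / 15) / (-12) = -49 / 165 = -0.30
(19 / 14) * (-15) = -285 / 14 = -20.36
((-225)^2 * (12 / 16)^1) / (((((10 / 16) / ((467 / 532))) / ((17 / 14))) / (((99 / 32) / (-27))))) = -884206125 / 119168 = -7419.83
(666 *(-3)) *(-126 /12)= 20979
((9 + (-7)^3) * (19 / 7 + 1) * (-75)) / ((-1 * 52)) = -12525 / 7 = -1789.29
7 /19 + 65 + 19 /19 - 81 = -278 /19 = -14.63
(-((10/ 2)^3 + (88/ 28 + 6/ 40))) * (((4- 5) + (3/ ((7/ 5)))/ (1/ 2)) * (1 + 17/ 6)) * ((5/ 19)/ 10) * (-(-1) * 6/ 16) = -9501369/ 595840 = -15.95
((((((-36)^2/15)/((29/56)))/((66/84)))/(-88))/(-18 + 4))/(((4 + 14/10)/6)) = 672/3509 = 0.19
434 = 434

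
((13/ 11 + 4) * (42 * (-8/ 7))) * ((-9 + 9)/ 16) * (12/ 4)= 0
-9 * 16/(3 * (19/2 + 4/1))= -32/9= -3.56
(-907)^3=-746142643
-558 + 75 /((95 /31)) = -10137 /19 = -533.53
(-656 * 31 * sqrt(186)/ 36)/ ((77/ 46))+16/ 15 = 16/ 15 - 233864 * sqrt(186)/ 693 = -4601.36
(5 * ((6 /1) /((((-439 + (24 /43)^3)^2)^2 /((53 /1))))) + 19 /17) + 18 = 19.12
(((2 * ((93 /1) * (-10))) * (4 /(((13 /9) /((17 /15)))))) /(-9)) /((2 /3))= 12648 /13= 972.92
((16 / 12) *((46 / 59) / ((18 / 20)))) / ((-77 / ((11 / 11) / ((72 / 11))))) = -230 / 100359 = -0.00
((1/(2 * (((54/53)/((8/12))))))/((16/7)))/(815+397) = 371/3141504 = 0.00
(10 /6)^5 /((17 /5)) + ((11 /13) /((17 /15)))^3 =11012414500 /2622908223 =4.20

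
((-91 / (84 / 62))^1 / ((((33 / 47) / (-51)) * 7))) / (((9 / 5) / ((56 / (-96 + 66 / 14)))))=-45079580 / 189783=-237.53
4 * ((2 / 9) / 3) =8 / 27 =0.30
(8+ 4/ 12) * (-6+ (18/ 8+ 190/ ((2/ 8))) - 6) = 75025/ 12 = 6252.08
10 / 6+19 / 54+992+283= 68959 / 54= 1277.02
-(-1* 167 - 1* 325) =492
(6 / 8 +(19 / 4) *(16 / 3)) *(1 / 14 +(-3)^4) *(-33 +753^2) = 8392544120 / 7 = 1198934874.29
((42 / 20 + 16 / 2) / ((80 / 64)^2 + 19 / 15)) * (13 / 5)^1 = 31512 / 3395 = 9.28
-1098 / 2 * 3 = -1647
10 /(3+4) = 10 /7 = 1.43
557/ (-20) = -557/ 20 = -27.85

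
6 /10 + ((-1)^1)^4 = 8 /5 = 1.60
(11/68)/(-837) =-11/56916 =-0.00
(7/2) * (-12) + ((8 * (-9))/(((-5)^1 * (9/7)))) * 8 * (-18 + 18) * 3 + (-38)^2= 1402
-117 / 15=-39 / 5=-7.80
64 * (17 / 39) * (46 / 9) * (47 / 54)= 1176128 / 9477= 124.10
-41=-41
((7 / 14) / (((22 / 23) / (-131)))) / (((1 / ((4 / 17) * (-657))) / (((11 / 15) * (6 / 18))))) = 219949 / 85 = 2587.64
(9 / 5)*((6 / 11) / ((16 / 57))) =1539 / 440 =3.50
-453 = -453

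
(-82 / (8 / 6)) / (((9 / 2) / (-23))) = 943 / 3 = 314.33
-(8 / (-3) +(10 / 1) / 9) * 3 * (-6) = -28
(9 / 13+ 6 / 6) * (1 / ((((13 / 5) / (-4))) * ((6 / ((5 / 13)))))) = -1100 / 6591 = -0.17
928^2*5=4305920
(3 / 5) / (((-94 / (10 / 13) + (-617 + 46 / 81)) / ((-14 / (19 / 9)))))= 15309 / 2841887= 0.01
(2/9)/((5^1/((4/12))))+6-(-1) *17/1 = 3107/135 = 23.01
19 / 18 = 1.06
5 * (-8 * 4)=-160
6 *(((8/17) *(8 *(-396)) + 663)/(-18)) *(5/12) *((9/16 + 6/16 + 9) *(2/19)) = 1243115/10336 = 120.27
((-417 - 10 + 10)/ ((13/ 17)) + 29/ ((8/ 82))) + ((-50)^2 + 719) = 154489/ 52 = 2970.94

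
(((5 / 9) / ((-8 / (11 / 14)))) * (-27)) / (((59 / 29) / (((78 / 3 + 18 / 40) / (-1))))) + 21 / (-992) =-15711189 / 819392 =-19.17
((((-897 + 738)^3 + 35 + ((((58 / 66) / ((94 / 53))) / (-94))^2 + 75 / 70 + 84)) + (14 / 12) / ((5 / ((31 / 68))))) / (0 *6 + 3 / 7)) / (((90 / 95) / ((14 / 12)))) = -27044956631379382807223 / 2341548890429760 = -11550028.59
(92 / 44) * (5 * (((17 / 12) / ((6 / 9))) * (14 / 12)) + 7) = 21413 / 528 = 40.55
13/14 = 0.93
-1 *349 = -349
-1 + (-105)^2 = 11024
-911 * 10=-9110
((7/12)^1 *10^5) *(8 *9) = 4200000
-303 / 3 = -101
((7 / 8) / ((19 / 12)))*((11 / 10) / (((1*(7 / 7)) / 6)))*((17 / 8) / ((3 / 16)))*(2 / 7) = 1122 / 95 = 11.81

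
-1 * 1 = -1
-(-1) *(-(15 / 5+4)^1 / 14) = -1 / 2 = -0.50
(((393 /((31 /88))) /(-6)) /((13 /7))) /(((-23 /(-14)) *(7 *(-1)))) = 80696 /9269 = 8.71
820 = 820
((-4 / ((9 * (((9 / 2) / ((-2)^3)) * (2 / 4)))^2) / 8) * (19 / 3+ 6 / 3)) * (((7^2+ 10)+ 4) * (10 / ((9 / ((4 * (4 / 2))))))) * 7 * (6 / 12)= -25088000 / 19683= -1274.60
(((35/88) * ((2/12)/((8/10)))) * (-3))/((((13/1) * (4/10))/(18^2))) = -15.49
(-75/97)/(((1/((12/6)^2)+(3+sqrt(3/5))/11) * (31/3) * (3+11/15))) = -4269375/109328506+74250 * sqrt(15)/54664253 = -0.03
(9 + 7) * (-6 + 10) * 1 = 64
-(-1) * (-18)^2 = 324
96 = 96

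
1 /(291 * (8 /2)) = 1 /1164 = 0.00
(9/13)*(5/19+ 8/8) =216/247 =0.87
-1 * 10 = -10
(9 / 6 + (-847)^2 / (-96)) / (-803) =717265 / 77088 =9.30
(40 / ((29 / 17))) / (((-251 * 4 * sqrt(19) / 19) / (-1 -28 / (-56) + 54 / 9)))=-935 * sqrt(19) / 7279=-0.56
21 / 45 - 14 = -203 / 15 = -13.53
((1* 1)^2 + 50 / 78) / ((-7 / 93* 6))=-992 / 273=-3.63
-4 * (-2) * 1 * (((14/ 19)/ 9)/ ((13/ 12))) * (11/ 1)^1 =4928/ 741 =6.65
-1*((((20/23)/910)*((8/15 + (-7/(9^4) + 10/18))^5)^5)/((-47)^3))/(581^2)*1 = 3786017824727417842443193713422057326881250017241638397437193065479816712998316585177618019871193276544307953664/16928637260545168755923730013337842244789421767162708225328888855112230420864370169730948048749053129759267866611480712890625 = 0.00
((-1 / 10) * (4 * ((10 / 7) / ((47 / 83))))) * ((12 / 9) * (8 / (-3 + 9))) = -5312 / 2961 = -1.79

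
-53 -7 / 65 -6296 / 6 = -214976 / 195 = -1102.44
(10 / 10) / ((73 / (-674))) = -674 / 73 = -9.23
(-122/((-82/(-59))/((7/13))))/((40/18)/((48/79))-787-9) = 2720844/45610409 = 0.06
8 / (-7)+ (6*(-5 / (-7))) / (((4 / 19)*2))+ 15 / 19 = 5227 / 532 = 9.83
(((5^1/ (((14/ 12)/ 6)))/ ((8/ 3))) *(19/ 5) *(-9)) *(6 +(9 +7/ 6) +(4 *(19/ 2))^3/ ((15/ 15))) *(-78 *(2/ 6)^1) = 941269329/ 2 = 470634664.50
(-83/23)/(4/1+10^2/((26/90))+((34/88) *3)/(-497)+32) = -23595572/2498709903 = -0.01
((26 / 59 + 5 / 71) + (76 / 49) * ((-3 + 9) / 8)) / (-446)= -171841 / 45773203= -0.00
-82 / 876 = -41 / 438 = -0.09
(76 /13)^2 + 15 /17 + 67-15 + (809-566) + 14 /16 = 7606207 /22984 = 330.93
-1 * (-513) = 513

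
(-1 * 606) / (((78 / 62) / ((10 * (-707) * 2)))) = 88544680 / 13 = 6811129.23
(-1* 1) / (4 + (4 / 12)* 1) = -3 / 13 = -0.23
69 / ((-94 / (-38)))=1311 / 47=27.89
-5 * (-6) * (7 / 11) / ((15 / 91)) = 1274 / 11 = 115.82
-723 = -723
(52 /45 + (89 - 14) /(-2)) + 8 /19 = -61429 /1710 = -35.92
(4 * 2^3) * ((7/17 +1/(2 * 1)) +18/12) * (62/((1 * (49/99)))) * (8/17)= 64424448/14161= 4549.43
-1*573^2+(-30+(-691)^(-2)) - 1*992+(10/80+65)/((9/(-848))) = -1441698969176/4297329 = -335487.22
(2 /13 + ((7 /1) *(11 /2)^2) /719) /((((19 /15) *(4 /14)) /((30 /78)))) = 8800575 /18469672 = 0.48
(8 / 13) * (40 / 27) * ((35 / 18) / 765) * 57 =21280 / 161109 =0.13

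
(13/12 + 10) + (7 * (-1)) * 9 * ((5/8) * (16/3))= -2387/12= -198.92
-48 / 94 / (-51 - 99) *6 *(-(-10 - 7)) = 408 / 1175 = 0.35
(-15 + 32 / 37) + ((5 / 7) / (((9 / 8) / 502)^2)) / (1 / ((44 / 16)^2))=22564141619 / 20979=1075558.49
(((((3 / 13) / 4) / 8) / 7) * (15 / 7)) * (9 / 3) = 135 / 20384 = 0.01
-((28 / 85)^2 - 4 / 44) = -1399 / 79475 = -0.02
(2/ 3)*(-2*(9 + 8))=-68/ 3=-22.67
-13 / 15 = -0.87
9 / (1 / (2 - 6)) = -36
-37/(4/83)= -3071/4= -767.75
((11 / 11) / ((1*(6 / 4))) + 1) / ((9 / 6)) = 10 / 9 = 1.11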